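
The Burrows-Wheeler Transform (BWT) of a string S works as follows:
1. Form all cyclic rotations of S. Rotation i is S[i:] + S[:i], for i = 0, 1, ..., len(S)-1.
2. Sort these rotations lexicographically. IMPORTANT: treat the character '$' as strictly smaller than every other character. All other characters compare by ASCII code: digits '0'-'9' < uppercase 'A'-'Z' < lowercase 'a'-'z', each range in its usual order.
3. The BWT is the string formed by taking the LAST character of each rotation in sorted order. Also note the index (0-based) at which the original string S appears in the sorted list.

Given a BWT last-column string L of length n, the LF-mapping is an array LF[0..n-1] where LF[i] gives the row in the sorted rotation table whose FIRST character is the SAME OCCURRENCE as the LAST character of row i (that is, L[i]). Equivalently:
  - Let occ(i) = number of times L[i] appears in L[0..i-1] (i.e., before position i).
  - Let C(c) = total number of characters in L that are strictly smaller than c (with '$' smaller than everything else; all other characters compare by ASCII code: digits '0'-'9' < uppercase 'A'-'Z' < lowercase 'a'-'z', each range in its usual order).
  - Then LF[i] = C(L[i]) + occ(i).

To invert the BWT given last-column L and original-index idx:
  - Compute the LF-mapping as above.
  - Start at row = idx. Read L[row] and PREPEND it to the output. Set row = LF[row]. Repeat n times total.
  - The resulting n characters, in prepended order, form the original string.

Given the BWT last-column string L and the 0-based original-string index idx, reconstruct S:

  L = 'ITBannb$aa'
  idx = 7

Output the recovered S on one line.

LF mapping: 2 3 1 4 8 9 7 0 5 6
Walk LF starting at row 7, prepending L[row]:
  step 1: row=7, L[7]='$', prepend. Next row=LF[7]=0
  step 2: row=0, L[0]='I', prepend. Next row=LF[0]=2
  step 3: row=2, L[2]='B', prepend. Next row=LF[2]=1
  step 4: row=1, L[1]='T', prepend. Next row=LF[1]=3
  step 5: row=3, L[3]='a', prepend. Next row=LF[3]=4
  step 6: row=4, L[4]='n', prepend. Next row=LF[4]=8
  step 7: row=8, L[8]='a', prepend. Next row=LF[8]=5
  step 8: row=5, L[5]='n', prepend. Next row=LF[5]=9
  step 9: row=9, L[9]='a', prepend. Next row=LF[9]=6
  step 10: row=6, L[6]='b', prepend. Next row=LF[6]=7
Reversed output: bananaTBI$

Answer: bananaTBI$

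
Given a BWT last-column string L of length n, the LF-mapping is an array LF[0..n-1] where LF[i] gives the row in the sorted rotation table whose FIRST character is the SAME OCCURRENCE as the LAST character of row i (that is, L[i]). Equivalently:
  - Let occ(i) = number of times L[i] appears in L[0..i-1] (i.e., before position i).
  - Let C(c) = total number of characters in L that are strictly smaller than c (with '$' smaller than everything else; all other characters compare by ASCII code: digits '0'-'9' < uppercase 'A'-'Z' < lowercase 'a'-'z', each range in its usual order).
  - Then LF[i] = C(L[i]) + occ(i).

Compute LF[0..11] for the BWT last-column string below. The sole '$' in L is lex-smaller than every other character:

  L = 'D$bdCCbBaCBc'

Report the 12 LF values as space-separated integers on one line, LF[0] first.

Char counts: '$':1, 'B':2, 'C':3, 'D':1, 'a':1, 'b':2, 'c':1, 'd':1
C (first-col start): C('$')=0, C('B')=1, C('C')=3, C('D')=6, C('a')=7, C('b')=8, C('c')=10, C('d')=11
L[0]='D': occ=0, LF[0]=C('D')+0=6+0=6
L[1]='$': occ=0, LF[1]=C('$')+0=0+0=0
L[2]='b': occ=0, LF[2]=C('b')+0=8+0=8
L[3]='d': occ=0, LF[3]=C('d')+0=11+0=11
L[4]='C': occ=0, LF[4]=C('C')+0=3+0=3
L[5]='C': occ=1, LF[5]=C('C')+1=3+1=4
L[6]='b': occ=1, LF[6]=C('b')+1=8+1=9
L[7]='B': occ=0, LF[7]=C('B')+0=1+0=1
L[8]='a': occ=0, LF[8]=C('a')+0=7+0=7
L[9]='C': occ=2, LF[9]=C('C')+2=3+2=5
L[10]='B': occ=1, LF[10]=C('B')+1=1+1=2
L[11]='c': occ=0, LF[11]=C('c')+0=10+0=10

Answer: 6 0 8 11 3 4 9 1 7 5 2 10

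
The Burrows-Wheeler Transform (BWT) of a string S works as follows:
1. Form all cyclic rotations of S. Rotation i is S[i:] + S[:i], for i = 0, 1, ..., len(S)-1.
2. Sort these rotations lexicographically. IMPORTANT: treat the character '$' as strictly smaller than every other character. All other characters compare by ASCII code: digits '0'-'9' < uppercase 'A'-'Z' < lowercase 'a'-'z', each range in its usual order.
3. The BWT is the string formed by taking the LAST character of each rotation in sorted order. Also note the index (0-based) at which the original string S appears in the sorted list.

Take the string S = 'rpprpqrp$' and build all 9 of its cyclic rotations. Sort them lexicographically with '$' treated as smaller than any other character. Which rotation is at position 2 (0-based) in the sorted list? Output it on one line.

Answer: pprpqrp$r

Derivation:
All 9 rotations (rotation i = S[i:]+S[:i]):
  rot[0] = rpprpqrp$
  rot[1] = pprpqrp$r
  rot[2] = prpqrp$rp
  rot[3] = rpqrp$rpp
  rot[4] = pqrp$rppr
  rot[5] = qrp$rpprp
  rot[6] = rp$rpprpq
  rot[7] = p$rpprpqr
  rot[8] = $rpprpqrp
Sorted (with $ < everything):
  sorted[0] = $rpprpqrp
  sorted[1] = p$rpprpqr
  sorted[2] = pprpqrp$r
  sorted[3] = pqrp$rppr
  sorted[4] = prpqrp$rp
  sorted[5] = qrp$rpprp
  sorted[6] = rp$rpprpq
  sorted[7] = rpprpqrp$
  sorted[8] = rpqrp$rpp
sorted[2] = pprpqrp$r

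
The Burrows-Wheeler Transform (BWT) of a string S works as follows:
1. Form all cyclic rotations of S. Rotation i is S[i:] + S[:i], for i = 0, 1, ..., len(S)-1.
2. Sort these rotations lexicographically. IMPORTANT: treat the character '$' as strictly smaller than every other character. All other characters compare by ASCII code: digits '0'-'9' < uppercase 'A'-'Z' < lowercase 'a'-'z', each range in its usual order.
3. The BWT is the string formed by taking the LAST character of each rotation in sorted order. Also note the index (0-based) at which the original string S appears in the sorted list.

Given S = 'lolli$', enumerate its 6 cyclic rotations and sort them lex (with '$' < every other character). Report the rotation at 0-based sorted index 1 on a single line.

All 6 rotations (rotation i = S[i:]+S[:i]):
  rot[0] = lolli$
  rot[1] = olli$l
  rot[2] = lli$lo
  rot[3] = li$lol
  rot[4] = i$loll
  rot[5] = $lolli
Sorted (with $ < everything):
  sorted[0] = $lolli
  sorted[1] = i$loll
  sorted[2] = li$lol
  sorted[3] = lli$lo
  sorted[4] = lolli$
  sorted[5] = olli$l
sorted[1] = i$loll

Answer: i$loll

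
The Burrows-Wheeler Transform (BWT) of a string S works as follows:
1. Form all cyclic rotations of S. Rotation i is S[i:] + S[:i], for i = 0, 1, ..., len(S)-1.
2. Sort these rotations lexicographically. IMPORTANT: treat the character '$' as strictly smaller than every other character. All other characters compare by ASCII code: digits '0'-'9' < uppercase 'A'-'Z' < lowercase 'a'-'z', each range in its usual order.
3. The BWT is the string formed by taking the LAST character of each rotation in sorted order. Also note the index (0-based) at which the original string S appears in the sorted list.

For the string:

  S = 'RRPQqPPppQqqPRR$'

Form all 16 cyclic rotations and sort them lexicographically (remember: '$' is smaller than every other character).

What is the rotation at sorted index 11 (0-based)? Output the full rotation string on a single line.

All 16 rotations (rotation i = S[i:]+S[:i]):
  rot[0] = RRPQqPPppQqqPRR$
  rot[1] = RPQqPPppQqqPRR$R
  rot[2] = PQqPPppQqqPRR$RR
  rot[3] = QqPPppQqqPRR$RRP
  rot[4] = qPPppQqqPRR$RRPQ
  rot[5] = PPppQqqPRR$RRPQq
  rot[6] = PppQqqPRR$RRPQqP
  rot[7] = ppQqqPRR$RRPQqPP
  rot[8] = pQqqPRR$RRPQqPPp
  rot[9] = QqqPRR$RRPQqPPpp
  rot[10] = qqPRR$RRPQqPPppQ
  rot[11] = qPRR$RRPQqPPppQq
  rot[12] = PRR$RRPQqPPppQqq
  rot[13] = RR$RRPQqPPppQqqP
  rot[14] = R$RRPQqPPppQqqPR
  rot[15] = $RRPQqPPppQqqPRR
Sorted (with $ < everything):
  sorted[0] = $RRPQqPPppQqqPRR
  sorted[1] = PPppQqqPRR$RRPQq
  sorted[2] = PQqPPppQqqPRR$RR
  sorted[3] = PRR$RRPQqPPppQqq
  sorted[4] = PppQqqPRR$RRPQqP
  sorted[5] = QqPPppQqqPRR$RRP
  sorted[6] = QqqPRR$RRPQqPPpp
  sorted[7] = R$RRPQqPPppQqqPR
  sorted[8] = RPQqPPppQqqPRR$R
  sorted[9] = RR$RRPQqPPppQqqP
  sorted[10] = RRPQqPPppQqqPRR$
  sorted[11] = pQqqPRR$RRPQqPPp
  sorted[12] = ppQqqPRR$RRPQqPP
  sorted[13] = qPPppQqqPRR$RRPQ
  sorted[14] = qPRR$RRPQqPPppQq
  sorted[15] = qqPRR$RRPQqPPppQ
sorted[11] = pQqqPRR$RRPQqPPp

Answer: pQqqPRR$RRPQqPPp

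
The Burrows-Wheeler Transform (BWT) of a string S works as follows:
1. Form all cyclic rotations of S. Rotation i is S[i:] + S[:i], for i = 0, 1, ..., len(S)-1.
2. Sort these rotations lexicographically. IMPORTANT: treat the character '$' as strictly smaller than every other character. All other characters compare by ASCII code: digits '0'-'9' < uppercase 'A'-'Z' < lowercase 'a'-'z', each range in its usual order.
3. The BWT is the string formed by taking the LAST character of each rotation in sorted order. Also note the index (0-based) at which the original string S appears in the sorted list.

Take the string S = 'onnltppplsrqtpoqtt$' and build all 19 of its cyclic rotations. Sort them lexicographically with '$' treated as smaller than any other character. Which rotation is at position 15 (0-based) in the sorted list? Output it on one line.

Answer: t$onnltppplsrqtpoqt

Derivation:
All 19 rotations (rotation i = S[i:]+S[:i]):
  rot[0] = onnltppplsrqtpoqtt$
  rot[1] = nnltppplsrqtpoqtt$o
  rot[2] = nltppplsrqtpoqtt$on
  rot[3] = ltppplsrqtpoqtt$onn
  rot[4] = tppplsrqtpoqtt$onnl
  rot[5] = ppplsrqtpoqtt$onnlt
  rot[6] = pplsrqtpoqtt$onnltp
  rot[7] = plsrqtpoqtt$onnltpp
  rot[8] = lsrqtpoqtt$onnltppp
  rot[9] = srqtpoqtt$onnltpppl
  rot[10] = rqtpoqtt$onnltpppls
  rot[11] = qtpoqtt$onnltppplsr
  rot[12] = tpoqtt$onnltppplsrq
  rot[13] = poqtt$onnltppplsrqt
  rot[14] = oqtt$onnltppplsrqtp
  rot[15] = qtt$onnltppplsrqtpo
  rot[16] = tt$onnltppplsrqtpoq
  rot[17] = t$onnltppplsrqtpoqt
  rot[18] = $onnltppplsrqtpoqtt
Sorted (with $ < everything):
  sorted[0] = $onnltppplsrqtpoqtt
  sorted[1] = lsrqtpoqtt$onnltppp
  sorted[2] = ltppplsrqtpoqtt$onn
  sorted[3] = nltppplsrqtpoqtt$on
  sorted[4] = nnltppplsrqtpoqtt$o
  sorted[5] = onnltppplsrqtpoqtt$
  sorted[6] = oqtt$onnltppplsrqtp
  sorted[7] = plsrqtpoqtt$onnltpp
  sorted[8] = poqtt$onnltppplsrqt
  sorted[9] = pplsrqtpoqtt$onnltp
  sorted[10] = ppplsrqtpoqtt$onnlt
  sorted[11] = qtpoqtt$onnltppplsr
  sorted[12] = qtt$onnltppplsrqtpo
  sorted[13] = rqtpoqtt$onnltpppls
  sorted[14] = srqtpoqtt$onnltpppl
  sorted[15] = t$onnltppplsrqtpoqt
  sorted[16] = tpoqtt$onnltppplsrq
  sorted[17] = tppplsrqtpoqtt$onnl
  sorted[18] = tt$onnltppplsrqtpoq
sorted[15] = t$onnltppplsrqtpoqt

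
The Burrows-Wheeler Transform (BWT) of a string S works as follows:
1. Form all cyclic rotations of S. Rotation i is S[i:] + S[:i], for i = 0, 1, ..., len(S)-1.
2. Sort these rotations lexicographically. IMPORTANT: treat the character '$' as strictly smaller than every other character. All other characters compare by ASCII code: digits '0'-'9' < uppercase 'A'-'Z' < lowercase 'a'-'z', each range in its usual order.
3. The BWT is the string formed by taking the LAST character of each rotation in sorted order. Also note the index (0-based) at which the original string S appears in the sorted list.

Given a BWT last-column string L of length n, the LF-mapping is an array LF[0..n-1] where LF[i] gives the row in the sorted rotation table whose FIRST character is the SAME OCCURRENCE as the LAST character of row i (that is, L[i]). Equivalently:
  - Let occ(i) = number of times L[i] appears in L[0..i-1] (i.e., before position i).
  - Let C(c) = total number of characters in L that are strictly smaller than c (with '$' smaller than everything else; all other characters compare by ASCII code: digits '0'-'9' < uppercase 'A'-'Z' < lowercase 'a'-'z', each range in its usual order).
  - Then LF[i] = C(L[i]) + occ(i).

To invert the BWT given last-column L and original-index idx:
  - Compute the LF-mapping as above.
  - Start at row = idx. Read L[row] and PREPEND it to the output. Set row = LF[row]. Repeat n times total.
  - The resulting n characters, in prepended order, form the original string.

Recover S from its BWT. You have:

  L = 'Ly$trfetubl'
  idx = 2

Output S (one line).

Answer: butterflyL$

Derivation:
LF mapping: 1 10 0 7 6 4 3 8 9 2 5
Walk LF starting at row 2, prepending L[row]:
  step 1: row=2, L[2]='$', prepend. Next row=LF[2]=0
  step 2: row=0, L[0]='L', prepend. Next row=LF[0]=1
  step 3: row=1, L[1]='y', prepend. Next row=LF[1]=10
  step 4: row=10, L[10]='l', prepend. Next row=LF[10]=5
  step 5: row=5, L[5]='f', prepend. Next row=LF[5]=4
  step 6: row=4, L[4]='r', prepend. Next row=LF[4]=6
  step 7: row=6, L[6]='e', prepend. Next row=LF[6]=3
  step 8: row=3, L[3]='t', prepend. Next row=LF[3]=7
  step 9: row=7, L[7]='t', prepend. Next row=LF[7]=8
  step 10: row=8, L[8]='u', prepend. Next row=LF[8]=9
  step 11: row=9, L[9]='b', prepend. Next row=LF[9]=2
Reversed output: butterflyL$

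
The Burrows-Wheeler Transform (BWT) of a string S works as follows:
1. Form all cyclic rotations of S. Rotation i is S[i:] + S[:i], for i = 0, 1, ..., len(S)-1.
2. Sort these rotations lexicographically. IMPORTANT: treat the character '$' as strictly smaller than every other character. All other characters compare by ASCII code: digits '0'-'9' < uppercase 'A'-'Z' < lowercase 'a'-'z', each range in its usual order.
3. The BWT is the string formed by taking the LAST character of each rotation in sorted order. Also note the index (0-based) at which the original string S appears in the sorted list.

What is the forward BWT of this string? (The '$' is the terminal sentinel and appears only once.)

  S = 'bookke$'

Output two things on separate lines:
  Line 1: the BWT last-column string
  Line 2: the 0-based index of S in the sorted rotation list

Answer: e$kkoob
1

Derivation:
All 7 rotations (rotation i = S[i:]+S[:i]):
  rot[0] = bookke$
  rot[1] = ookke$b
  rot[2] = okke$bo
  rot[3] = kke$boo
  rot[4] = ke$book
  rot[5] = e$bookk
  rot[6] = $bookke
Sorted (with $ < everything):
  sorted[0] = $bookke  (last char: 'e')
  sorted[1] = bookke$  (last char: '$')
  sorted[2] = e$bookk  (last char: 'k')
  sorted[3] = ke$book  (last char: 'k')
  sorted[4] = kke$boo  (last char: 'o')
  sorted[5] = okke$bo  (last char: 'o')
  sorted[6] = ookke$b  (last char: 'b')
Last column: e$kkoob
Original string S is at sorted index 1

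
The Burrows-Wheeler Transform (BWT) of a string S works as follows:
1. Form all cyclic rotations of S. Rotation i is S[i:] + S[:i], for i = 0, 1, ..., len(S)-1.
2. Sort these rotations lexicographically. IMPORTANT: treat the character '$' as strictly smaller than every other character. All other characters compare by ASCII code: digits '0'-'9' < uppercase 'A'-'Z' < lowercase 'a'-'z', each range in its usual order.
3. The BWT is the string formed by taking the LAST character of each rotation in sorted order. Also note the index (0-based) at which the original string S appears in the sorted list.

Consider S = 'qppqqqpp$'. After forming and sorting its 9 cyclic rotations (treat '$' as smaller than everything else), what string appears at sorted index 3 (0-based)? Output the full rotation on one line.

Answer: ppqqqpp$q

Derivation:
All 9 rotations (rotation i = S[i:]+S[:i]):
  rot[0] = qppqqqpp$
  rot[1] = ppqqqpp$q
  rot[2] = pqqqpp$qp
  rot[3] = qqqpp$qpp
  rot[4] = qqpp$qppq
  rot[5] = qpp$qppqq
  rot[6] = pp$qppqqq
  rot[7] = p$qppqqqp
  rot[8] = $qppqqqpp
Sorted (with $ < everything):
  sorted[0] = $qppqqqpp
  sorted[1] = p$qppqqqp
  sorted[2] = pp$qppqqq
  sorted[3] = ppqqqpp$q
  sorted[4] = pqqqpp$qp
  sorted[5] = qpp$qppqq
  sorted[6] = qppqqqpp$
  sorted[7] = qqpp$qppq
  sorted[8] = qqqpp$qpp
sorted[3] = ppqqqpp$q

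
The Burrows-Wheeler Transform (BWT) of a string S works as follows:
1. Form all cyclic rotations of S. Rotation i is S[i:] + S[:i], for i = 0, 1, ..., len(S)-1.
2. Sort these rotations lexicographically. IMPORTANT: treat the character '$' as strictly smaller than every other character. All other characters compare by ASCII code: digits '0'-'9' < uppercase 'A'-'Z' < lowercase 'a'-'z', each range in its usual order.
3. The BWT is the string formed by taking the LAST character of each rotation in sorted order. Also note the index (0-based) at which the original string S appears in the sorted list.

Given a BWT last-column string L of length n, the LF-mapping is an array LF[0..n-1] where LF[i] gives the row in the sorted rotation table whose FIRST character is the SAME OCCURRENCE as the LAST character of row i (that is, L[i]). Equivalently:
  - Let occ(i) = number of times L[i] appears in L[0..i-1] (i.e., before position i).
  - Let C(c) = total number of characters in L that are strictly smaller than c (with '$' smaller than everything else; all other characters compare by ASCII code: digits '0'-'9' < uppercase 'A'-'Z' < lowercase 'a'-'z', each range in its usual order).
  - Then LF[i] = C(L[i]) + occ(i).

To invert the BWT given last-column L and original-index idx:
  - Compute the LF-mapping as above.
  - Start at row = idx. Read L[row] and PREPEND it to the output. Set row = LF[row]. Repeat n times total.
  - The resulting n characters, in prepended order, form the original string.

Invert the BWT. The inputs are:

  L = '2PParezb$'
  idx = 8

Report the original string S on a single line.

Answer: zebraPP2$

Derivation:
LF mapping: 1 2 3 4 7 6 8 5 0
Walk LF starting at row 8, prepending L[row]:
  step 1: row=8, L[8]='$', prepend. Next row=LF[8]=0
  step 2: row=0, L[0]='2', prepend. Next row=LF[0]=1
  step 3: row=1, L[1]='P', prepend. Next row=LF[1]=2
  step 4: row=2, L[2]='P', prepend. Next row=LF[2]=3
  step 5: row=3, L[3]='a', prepend. Next row=LF[3]=4
  step 6: row=4, L[4]='r', prepend. Next row=LF[4]=7
  step 7: row=7, L[7]='b', prepend. Next row=LF[7]=5
  step 8: row=5, L[5]='e', prepend. Next row=LF[5]=6
  step 9: row=6, L[6]='z', prepend. Next row=LF[6]=8
Reversed output: zebraPP2$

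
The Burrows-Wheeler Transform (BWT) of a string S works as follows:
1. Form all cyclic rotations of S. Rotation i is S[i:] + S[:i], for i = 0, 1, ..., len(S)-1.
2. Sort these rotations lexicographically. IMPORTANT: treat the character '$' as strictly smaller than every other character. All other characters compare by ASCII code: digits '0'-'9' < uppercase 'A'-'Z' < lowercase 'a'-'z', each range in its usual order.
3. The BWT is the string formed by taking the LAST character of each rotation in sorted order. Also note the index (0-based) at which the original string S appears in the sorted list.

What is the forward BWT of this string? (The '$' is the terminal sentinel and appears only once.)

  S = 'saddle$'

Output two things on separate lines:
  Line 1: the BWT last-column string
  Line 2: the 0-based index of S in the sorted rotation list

All 7 rotations (rotation i = S[i:]+S[:i]):
  rot[0] = saddle$
  rot[1] = addle$s
  rot[2] = ddle$sa
  rot[3] = dle$sad
  rot[4] = le$sadd
  rot[5] = e$saddl
  rot[6] = $saddle
Sorted (with $ < everything):
  sorted[0] = $saddle  (last char: 'e')
  sorted[1] = addle$s  (last char: 's')
  sorted[2] = ddle$sa  (last char: 'a')
  sorted[3] = dle$sad  (last char: 'd')
  sorted[4] = e$saddl  (last char: 'l')
  sorted[5] = le$sadd  (last char: 'd')
  sorted[6] = saddle$  (last char: '$')
Last column: esadld$
Original string S is at sorted index 6

Answer: esadld$
6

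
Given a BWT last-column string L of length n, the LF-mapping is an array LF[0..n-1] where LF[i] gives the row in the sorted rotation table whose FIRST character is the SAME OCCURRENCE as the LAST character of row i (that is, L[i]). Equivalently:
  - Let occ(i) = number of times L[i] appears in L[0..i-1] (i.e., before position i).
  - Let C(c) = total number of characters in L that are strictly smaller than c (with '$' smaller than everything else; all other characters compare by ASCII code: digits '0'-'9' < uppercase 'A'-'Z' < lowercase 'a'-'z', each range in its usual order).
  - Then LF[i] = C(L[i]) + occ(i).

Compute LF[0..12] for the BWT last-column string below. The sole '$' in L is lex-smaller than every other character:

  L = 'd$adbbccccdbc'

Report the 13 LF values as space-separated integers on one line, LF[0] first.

Char counts: '$':1, 'a':1, 'b':3, 'c':5, 'd':3
C (first-col start): C('$')=0, C('a')=1, C('b')=2, C('c')=5, C('d')=10
L[0]='d': occ=0, LF[0]=C('d')+0=10+0=10
L[1]='$': occ=0, LF[1]=C('$')+0=0+0=0
L[2]='a': occ=0, LF[2]=C('a')+0=1+0=1
L[3]='d': occ=1, LF[3]=C('d')+1=10+1=11
L[4]='b': occ=0, LF[4]=C('b')+0=2+0=2
L[5]='b': occ=1, LF[5]=C('b')+1=2+1=3
L[6]='c': occ=0, LF[6]=C('c')+0=5+0=5
L[7]='c': occ=1, LF[7]=C('c')+1=5+1=6
L[8]='c': occ=2, LF[8]=C('c')+2=5+2=7
L[9]='c': occ=3, LF[9]=C('c')+3=5+3=8
L[10]='d': occ=2, LF[10]=C('d')+2=10+2=12
L[11]='b': occ=2, LF[11]=C('b')+2=2+2=4
L[12]='c': occ=4, LF[12]=C('c')+4=5+4=9

Answer: 10 0 1 11 2 3 5 6 7 8 12 4 9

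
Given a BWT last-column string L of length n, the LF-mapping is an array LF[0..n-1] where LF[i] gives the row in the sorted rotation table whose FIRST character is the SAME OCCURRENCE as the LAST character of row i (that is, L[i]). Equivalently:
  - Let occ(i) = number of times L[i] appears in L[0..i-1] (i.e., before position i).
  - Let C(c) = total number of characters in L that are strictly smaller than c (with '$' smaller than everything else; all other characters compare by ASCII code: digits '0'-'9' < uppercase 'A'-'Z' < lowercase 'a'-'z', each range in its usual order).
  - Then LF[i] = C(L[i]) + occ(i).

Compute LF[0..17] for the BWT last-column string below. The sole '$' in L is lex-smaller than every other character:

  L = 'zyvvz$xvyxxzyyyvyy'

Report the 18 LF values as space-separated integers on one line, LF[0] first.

Char counts: '$':1, 'v':4, 'x':3, 'y':7, 'z':3
C (first-col start): C('$')=0, C('v')=1, C('x')=5, C('y')=8, C('z')=15
L[0]='z': occ=0, LF[0]=C('z')+0=15+0=15
L[1]='y': occ=0, LF[1]=C('y')+0=8+0=8
L[2]='v': occ=0, LF[2]=C('v')+0=1+0=1
L[3]='v': occ=1, LF[3]=C('v')+1=1+1=2
L[4]='z': occ=1, LF[4]=C('z')+1=15+1=16
L[5]='$': occ=0, LF[5]=C('$')+0=0+0=0
L[6]='x': occ=0, LF[6]=C('x')+0=5+0=5
L[7]='v': occ=2, LF[7]=C('v')+2=1+2=3
L[8]='y': occ=1, LF[8]=C('y')+1=8+1=9
L[9]='x': occ=1, LF[9]=C('x')+1=5+1=6
L[10]='x': occ=2, LF[10]=C('x')+2=5+2=7
L[11]='z': occ=2, LF[11]=C('z')+2=15+2=17
L[12]='y': occ=2, LF[12]=C('y')+2=8+2=10
L[13]='y': occ=3, LF[13]=C('y')+3=8+3=11
L[14]='y': occ=4, LF[14]=C('y')+4=8+4=12
L[15]='v': occ=3, LF[15]=C('v')+3=1+3=4
L[16]='y': occ=5, LF[16]=C('y')+5=8+5=13
L[17]='y': occ=6, LF[17]=C('y')+6=8+6=14

Answer: 15 8 1 2 16 0 5 3 9 6 7 17 10 11 12 4 13 14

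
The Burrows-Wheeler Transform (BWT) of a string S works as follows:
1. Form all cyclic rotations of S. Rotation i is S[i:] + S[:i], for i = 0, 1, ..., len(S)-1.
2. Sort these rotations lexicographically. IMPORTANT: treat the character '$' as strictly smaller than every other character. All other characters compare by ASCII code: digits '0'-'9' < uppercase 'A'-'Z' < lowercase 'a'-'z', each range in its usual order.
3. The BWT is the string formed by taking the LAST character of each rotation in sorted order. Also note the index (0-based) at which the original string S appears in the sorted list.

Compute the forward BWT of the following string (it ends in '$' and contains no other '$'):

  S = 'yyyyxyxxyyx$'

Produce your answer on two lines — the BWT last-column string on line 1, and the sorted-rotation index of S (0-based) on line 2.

Answer: xyyyxyxyxyy$
11

Derivation:
All 12 rotations (rotation i = S[i:]+S[:i]):
  rot[0] = yyyyxyxxyyx$
  rot[1] = yyyxyxxyyx$y
  rot[2] = yyxyxxyyx$yy
  rot[3] = yxyxxyyx$yyy
  rot[4] = xyxxyyx$yyyy
  rot[5] = yxxyyx$yyyyx
  rot[6] = xxyyx$yyyyxy
  rot[7] = xyyx$yyyyxyx
  rot[8] = yyx$yyyyxyxx
  rot[9] = yx$yyyyxyxxy
  rot[10] = x$yyyyxyxxyy
  rot[11] = $yyyyxyxxyyx
Sorted (with $ < everything):
  sorted[0] = $yyyyxyxxyyx  (last char: 'x')
  sorted[1] = x$yyyyxyxxyy  (last char: 'y')
  sorted[2] = xxyyx$yyyyxy  (last char: 'y')
  sorted[3] = xyxxyyx$yyyy  (last char: 'y')
  sorted[4] = xyyx$yyyyxyx  (last char: 'x')
  sorted[5] = yx$yyyyxyxxy  (last char: 'y')
  sorted[6] = yxxyyx$yyyyx  (last char: 'x')
  sorted[7] = yxyxxyyx$yyy  (last char: 'y')
  sorted[8] = yyx$yyyyxyxx  (last char: 'x')
  sorted[9] = yyxyxxyyx$yy  (last char: 'y')
  sorted[10] = yyyxyxxyyx$y  (last char: 'y')
  sorted[11] = yyyyxyxxyyx$  (last char: '$')
Last column: xyyyxyxyxyy$
Original string S is at sorted index 11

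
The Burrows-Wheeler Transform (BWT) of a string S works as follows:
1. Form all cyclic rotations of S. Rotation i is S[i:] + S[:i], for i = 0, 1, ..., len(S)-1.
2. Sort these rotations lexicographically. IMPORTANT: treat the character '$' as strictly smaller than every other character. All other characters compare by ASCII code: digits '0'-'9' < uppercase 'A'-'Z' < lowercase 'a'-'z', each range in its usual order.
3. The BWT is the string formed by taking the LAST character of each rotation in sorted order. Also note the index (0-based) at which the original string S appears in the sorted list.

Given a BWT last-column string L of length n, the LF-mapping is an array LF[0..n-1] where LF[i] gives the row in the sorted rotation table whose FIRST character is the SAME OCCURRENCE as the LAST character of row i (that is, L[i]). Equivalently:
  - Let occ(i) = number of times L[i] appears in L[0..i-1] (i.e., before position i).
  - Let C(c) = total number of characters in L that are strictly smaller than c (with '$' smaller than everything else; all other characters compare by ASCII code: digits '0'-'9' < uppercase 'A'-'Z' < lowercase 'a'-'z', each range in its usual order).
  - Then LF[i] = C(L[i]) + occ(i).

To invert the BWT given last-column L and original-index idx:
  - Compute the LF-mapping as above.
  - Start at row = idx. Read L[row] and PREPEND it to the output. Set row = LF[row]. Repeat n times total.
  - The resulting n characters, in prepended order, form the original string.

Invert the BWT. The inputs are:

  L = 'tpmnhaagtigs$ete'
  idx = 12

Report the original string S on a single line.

Answer: spaghettimagnet$

Derivation:
LF mapping: 13 11 9 10 7 1 2 5 14 8 6 12 0 3 15 4
Walk LF starting at row 12, prepending L[row]:
  step 1: row=12, L[12]='$', prepend. Next row=LF[12]=0
  step 2: row=0, L[0]='t', prepend. Next row=LF[0]=13
  step 3: row=13, L[13]='e', prepend. Next row=LF[13]=3
  step 4: row=3, L[3]='n', prepend. Next row=LF[3]=10
  step 5: row=10, L[10]='g', prepend. Next row=LF[10]=6
  step 6: row=6, L[6]='a', prepend. Next row=LF[6]=2
  step 7: row=2, L[2]='m', prepend. Next row=LF[2]=9
  step 8: row=9, L[9]='i', prepend. Next row=LF[9]=8
  step 9: row=8, L[8]='t', prepend. Next row=LF[8]=14
  step 10: row=14, L[14]='t', prepend. Next row=LF[14]=15
  step 11: row=15, L[15]='e', prepend. Next row=LF[15]=4
  step 12: row=4, L[4]='h', prepend. Next row=LF[4]=7
  step 13: row=7, L[7]='g', prepend. Next row=LF[7]=5
  step 14: row=5, L[5]='a', prepend. Next row=LF[5]=1
  step 15: row=1, L[1]='p', prepend. Next row=LF[1]=11
  step 16: row=11, L[11]='s', prepend. Next row=LF[11]=12
Reversed output: spaghettimagnet$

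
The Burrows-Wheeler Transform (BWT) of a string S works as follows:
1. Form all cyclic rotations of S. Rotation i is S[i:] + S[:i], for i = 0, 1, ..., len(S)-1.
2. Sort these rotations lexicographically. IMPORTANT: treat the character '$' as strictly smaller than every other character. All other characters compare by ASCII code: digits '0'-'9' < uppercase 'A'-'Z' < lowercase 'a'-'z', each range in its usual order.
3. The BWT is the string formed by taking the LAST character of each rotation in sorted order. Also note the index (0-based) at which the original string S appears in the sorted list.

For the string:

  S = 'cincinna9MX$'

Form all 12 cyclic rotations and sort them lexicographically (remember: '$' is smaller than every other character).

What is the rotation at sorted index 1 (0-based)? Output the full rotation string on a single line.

Answer: 9MX$cincinna

Derivation:
All 12 rotations (rotation i = S[i:]+S[:i]):
  rot[0] = cincinna9MX$
  rot[1] = incinna9MX$c
  rot[2] = ncinna9MX$ci
  rot[3] = cinna9MX$cin
  rot[4] = inna9MX$cinc
  rot[5] = nna9MX$cinci
  rot[6] = na9MX$cincin
  rot[7] = a9MX$cincinn
  rot[8] = 9MX$cincinna
  rot[9] = MX$cincinna9
  rot[10] = X$cincinna9M
  rot[11] = $cincinna9MX
Sorted (with $ < everything):
  sorted[0] = $cincinna9MX
  sorted[1] = 9MX$cincinna
  sorted[2] = MX$cincinna9
  sorted[3] = X$cincinna9M
  sorted[4] = a9MX$cincinn
  sorted[5] = cincinna9MX$
  sorted[6] = cinna9MX$cin
  sorted[7] = incinna9MX$c
  sorted[8] = inna9MX$cinc
  sorted[9] = na9MX$cincin
  sorted[10] = ncinna9MX$ci
  sorted[11] = nna9MX$cinci
sorted[1] = 9MX$cincinna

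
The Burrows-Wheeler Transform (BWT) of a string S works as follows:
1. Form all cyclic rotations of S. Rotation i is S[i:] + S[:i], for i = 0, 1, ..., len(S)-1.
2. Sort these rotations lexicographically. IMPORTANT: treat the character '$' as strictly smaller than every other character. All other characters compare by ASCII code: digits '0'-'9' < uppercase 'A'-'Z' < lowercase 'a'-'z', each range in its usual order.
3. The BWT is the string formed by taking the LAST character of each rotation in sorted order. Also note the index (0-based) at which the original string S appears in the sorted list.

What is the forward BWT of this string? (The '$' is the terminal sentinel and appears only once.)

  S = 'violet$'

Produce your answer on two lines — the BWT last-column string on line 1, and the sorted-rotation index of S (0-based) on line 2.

Answer: tlvoie$
6

Derivation:
All 7 rotations (rotation i = S[i:]+S[:i]):
  rot[0] = violet$
  rot[1] = iolet$v
  rot[2] = olet$vi
  rot[3] = let$vio
  rot[4] = et$viol
  rot[5] = t$viole
  rot[6] = $violet
Sorted (with $ < everything):
  sorted[0] = $violet  (last char: 't')
  sorted[1] = et$viol  (last char: 'l')
  sorted[2] = iolet$v  (last char: 'v')
  sorted[3] = let$vio  (last char: 'o')
  sorted[4] = olet$vi  (last char: 'i')
  sorted[5] = t$viole  (last char: 'e')
  sorted[6] = violet$  (last char: '$')
Last column: tlvoie$
Original string S is at sorted index 6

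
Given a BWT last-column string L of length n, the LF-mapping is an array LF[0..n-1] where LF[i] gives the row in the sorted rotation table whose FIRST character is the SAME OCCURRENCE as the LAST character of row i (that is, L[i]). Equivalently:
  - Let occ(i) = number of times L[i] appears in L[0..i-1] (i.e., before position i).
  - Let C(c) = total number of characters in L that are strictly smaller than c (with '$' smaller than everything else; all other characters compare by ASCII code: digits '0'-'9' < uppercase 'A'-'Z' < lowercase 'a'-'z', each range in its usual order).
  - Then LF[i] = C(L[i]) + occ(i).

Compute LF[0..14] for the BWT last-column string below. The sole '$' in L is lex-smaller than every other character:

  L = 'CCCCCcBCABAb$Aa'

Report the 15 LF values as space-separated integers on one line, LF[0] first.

Char counts: '$':1, 'A':3, 'B':2, 'C':6, 'a':1, 'b':1, 'c':1
C (first-col start): C('$')=0, C('A')=1, C('B')=4, C('C')=6, C('a')=12, C('b')=13, C('c')=14
L[0]='C': occ=0, LF[0]=C('C')+0=6+0=6
L[1]='C': occ=1, LF[1]=C('C')+1=6+1=7
L[2]='C': occ=2, LF[2]=C('C')+2=6+2=8
L[3]='C': occ=3, LF[3]=C('C')+3=6+3=9
L[4]='C': occ=4, LF[4]=C('C')+4=6+4=10
L[5]='c': occ=0, LF[5]=C('c')+0=14+0=14
L[6]='B': occ=0, LF[6]=C('B')+0=4+0=4
L[7]='C': occ=5, LF[7]=C('C')+5=6+5=11
L[8]='A': occ=0, LF[8]=C('A')+0=1+0=1
L[9]='B': occ=1, LF[9]=C('B')+1=4+1=5
L[10]='A': occ=1, LF[10]=C('A')+1=1+1=2
L[11]='b': occ=0, LF[11]=C('b')+0=13+0=13
L[12]='$': occ=0, LF[12]=C('$')+0=0+0=0
L[13]='A': occ=2, LF[13]=C('A')+2=1+2=3
L[14]='a': occ=0, LF[14]=C('a')+0=12+0=12

Answer: 6 7 8 9 10 14 4 11 1 5 2 13 0 3 12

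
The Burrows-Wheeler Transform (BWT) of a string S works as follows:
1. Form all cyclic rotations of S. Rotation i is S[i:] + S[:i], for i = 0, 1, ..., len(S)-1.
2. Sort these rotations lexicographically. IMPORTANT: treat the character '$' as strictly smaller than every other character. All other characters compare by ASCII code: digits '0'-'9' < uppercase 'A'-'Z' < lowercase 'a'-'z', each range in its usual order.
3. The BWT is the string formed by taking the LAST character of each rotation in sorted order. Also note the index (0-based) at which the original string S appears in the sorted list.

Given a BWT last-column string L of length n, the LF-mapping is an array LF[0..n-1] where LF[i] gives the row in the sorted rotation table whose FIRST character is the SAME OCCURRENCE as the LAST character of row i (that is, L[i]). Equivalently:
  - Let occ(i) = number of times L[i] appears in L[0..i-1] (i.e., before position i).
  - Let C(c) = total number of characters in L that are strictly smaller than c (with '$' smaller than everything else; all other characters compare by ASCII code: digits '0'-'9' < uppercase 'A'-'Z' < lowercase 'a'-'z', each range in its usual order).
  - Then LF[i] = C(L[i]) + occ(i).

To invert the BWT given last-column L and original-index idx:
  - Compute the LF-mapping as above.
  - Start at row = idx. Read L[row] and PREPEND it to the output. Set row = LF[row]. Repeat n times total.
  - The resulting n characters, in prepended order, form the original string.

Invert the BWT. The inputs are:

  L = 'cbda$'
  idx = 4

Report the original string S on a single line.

LF mapping: 3 2 4 1 0
Walk LF starting at row 4, prepending L[row]:
  step 1: row=4, L[4]='$', prepend. Next row=LF[4]=0
  step 2: row=0, L[0]='c', prepend. Next row=LF[0]=3
  step 3: row=3, L[3]='a', prepend. Next row=LF[3]=1
  step 4: row=1, L[1]='b', prepend. Next row=LF[1]=2
  step 5: row=2, L[2]='d', prepend. Next row=LF[2]=4
Reversed output: dbac$

Answer: dbac$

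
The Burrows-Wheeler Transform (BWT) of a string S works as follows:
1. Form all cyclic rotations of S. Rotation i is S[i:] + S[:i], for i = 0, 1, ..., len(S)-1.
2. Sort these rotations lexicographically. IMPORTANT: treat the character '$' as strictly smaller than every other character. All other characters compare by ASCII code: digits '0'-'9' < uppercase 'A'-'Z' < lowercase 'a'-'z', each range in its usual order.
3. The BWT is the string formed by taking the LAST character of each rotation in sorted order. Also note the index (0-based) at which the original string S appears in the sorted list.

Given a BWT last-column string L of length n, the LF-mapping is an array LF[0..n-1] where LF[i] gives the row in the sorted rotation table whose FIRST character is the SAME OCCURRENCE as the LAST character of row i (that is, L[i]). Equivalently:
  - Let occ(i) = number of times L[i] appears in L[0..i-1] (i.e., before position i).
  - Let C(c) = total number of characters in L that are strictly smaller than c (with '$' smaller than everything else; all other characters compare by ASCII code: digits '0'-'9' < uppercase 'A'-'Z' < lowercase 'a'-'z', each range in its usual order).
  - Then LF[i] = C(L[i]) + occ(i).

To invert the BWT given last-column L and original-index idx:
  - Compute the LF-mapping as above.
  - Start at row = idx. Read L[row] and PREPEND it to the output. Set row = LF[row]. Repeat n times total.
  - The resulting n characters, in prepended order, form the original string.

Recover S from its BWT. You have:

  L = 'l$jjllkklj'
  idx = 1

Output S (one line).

Answer: jjjllklkl$

Derivation:
LF mapping: 6 0 1 2 7 8 4 5 9 3
Walk LF starting at row 1, prepending L[row]:
  step 1: row=1, L[1]='$', prepend. Next row=LF[1]=0
  step 2: row=0, L[0]='l', prepend. Next row=LF[0]=6
  step 3: row=6, L[6]='k', prepend. Next row=LF[6]=4
  step 4: row=4, L[4]='l', prepend. Next row=LF[4]=7
  step 5: row=7, L[7]='k', prepend. Next row=LF[7]=5
  step 6: row=5, L[5]='l', prepend. Next row=LF[5]=8
  step 7: row=8, L[8]='l', prepend. Next row=LF[8]=9
  step 8: row=9, L[9]='j', prepend. Next row=LF[9]=3
  step 9: row=3, L[3]='j', prepend. Next row=LF[3]=2
  step 10: row=2, L[2]='j', prepend. Next row=LF[2]=1
Reversed output: jjjllklkl$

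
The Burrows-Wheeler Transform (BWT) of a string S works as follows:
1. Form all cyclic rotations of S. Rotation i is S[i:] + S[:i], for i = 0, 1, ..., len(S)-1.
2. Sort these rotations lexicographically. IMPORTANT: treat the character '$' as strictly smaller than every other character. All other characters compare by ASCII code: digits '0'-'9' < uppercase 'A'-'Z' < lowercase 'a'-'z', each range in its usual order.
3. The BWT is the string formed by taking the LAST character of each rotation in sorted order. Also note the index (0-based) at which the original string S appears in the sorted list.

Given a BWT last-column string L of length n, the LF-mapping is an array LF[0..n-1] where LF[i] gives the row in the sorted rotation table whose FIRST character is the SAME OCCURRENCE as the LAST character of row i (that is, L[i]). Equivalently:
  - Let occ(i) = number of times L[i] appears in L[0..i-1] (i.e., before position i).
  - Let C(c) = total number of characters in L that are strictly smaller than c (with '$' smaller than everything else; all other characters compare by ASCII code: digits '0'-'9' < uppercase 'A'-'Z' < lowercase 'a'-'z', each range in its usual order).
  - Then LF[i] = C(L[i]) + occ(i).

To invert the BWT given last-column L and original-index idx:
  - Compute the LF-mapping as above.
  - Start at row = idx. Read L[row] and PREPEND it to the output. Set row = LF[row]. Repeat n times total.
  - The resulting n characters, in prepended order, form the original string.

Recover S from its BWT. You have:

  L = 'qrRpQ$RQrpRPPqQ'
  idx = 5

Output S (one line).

LF mapping: 11 13 6 9 3 0 7 4 14 10 8 1 2 12 5
Walk LF starting at row 5, prepending L[row]:
  step 1: row=5, L[5]='$', prepend. Next row=LF[5]=0
  step 2: row=0, L[0]='q', prepend. Next row=LF[0]=11
  step 3: row=11, L[11]='P', prepend. Next row=LF[11]=1
  step 4: row=1, L[1]='r', prepend. Next row=LF[1]=13
  step 5: row=13, L[13]='q', prepend. Next row=LF[13]=12
  step 6: row=12, L[12]='P', prepend. Next row=LF[12]=2
  step 7: row=2, L[2]='R', prepend. Next row=LF[2]=6
  step 8: row=6, L[6]='R', prepend. Next row=LF[6]=7
  step 9: row=7, L[7]='Q', prepend. Next row=LF[7]=4
  step 10: row=4, L[4]='Q', prepend. Next row=LF[4]=3
  step 11: row=3, L[3]='p', prepend. Next row=LF[3]=9
  step 12: row=9, L[9]='p', prepend. Next row=LF[9]=10
  step 13: row=10, L[10]='R', prepend. Next row=LF[10]=8
  step 14: row=8, L[8]='r', prepend. Next row=LF[8]=14
  step 15: row=14, L[14]='Q', prepend. Next row=LF[14]=5
Reversed output: QrRppQQRRPqrPq$

Answer: QrRppQQRRPqrPq$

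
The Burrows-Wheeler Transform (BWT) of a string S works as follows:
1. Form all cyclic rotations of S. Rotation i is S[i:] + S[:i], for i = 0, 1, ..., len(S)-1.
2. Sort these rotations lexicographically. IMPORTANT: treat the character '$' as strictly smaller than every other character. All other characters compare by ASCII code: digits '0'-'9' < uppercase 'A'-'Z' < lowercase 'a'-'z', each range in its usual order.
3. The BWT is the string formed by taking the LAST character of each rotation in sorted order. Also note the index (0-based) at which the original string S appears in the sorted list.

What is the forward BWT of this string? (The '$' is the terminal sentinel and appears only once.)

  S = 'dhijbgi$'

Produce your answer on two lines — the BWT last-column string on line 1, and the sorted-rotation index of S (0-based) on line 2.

All 8 rotations (rotation i = S[i:]+S[:i]):
  rot[0] = dhijbgi$
  rot[1] = hijbgi$d
  rot[2] = ijbgi$dh
  rot[3] = jbgi$dhi
  rot[4] = bgi$dhij
  rot[5] = gi$dhijb
  rot[6] = i$dhijbg
  rot[7] = $dhijbgi
Sorted (with $ < everything):
  sorted[0] = $dhijbgi  (last char: 'i')
  sorted[1] = bgi$dhij  (last char: 'j')
  sorted[2] = dhijbgi$  (last char: '$')
  sorted[3] = gi$dhijb  (last char: 'b')
  sorted[4] = hijbgi$d  (last char: 'd')
  sorted[5] = i$dhijbg  (last char: 'g')
  sorted[6] = ijbgi$dh  (last char: 'h')
  sorted[7] = jbgi$dhi  (last char: 'i')
Last column: ij$bdghi
Original string S is at sorted index 2

Answer: ij$bdghi
2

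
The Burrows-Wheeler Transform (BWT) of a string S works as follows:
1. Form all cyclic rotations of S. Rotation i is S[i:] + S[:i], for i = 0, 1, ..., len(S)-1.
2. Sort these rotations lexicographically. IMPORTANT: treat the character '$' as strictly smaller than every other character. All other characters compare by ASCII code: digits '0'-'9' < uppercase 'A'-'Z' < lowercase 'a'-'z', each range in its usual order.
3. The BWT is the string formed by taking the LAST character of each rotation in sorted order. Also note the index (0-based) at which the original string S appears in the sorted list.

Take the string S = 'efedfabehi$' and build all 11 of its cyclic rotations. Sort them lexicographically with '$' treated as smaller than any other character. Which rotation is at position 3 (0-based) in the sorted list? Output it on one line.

All 11 rotations (rotation i = S[i:]+S[:i]):
  rot[0] = efedfabehi$
  rot[1] = fedfabehi$e
  rot[2] = edfabehi$ef
  rot[3] = dfabehi$efe
  rot[4] = fabehi$efed
  rot[5] = abehi$efedf
  rot[6] = behi$efedfa
  rot[7] = ehi$efedfab
  rot[8] = hi$efedfabe
  rot[9] = i$efedfabeh
  rot[10] = $efedfabehi
Sorted (with $ < everything):
  sorted[0] = $efedfabehi
  sorted[1] = abehi$efedf
  sorted[2] = behi$efedfa
  sorted[3] = dfabehi$efe
  sorted[4] = edfabehi$ef
  sorted[5] = efedfabehi$
  sorted[6] = ehi$efedfab
  sorted[7] = fabehi$efed
  sorted[8] = fedfabehi$e
  sorted[9] = hi$efedfabe
  sorted[10] = i$efedfabeh
sorted[3] = dfabehi$efe

Answer: dfabehi$efe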